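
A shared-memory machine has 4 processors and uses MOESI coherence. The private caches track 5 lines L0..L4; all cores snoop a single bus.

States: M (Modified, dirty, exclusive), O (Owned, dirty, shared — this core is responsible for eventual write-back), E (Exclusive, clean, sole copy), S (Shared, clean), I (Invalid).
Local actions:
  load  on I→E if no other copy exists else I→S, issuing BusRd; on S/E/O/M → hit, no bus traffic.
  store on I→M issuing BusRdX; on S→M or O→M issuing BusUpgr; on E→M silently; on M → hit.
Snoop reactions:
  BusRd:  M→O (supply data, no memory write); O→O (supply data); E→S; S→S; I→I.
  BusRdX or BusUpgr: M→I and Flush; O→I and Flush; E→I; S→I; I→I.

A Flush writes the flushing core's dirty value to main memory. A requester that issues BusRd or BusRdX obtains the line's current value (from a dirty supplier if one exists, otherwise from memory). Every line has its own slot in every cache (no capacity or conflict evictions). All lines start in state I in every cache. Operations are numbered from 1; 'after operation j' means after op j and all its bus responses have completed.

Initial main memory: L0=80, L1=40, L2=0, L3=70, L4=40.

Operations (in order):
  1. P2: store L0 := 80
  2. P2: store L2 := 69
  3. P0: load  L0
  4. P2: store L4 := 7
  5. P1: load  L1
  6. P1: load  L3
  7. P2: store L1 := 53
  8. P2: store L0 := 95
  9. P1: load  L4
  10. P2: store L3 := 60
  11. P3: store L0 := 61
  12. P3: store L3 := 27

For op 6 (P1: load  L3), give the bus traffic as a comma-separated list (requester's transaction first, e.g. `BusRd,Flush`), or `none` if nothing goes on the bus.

  op1 P2: store L0 := 80 → I/I/M/I on L0; bus BusRdX; mem=80
  op2 P2: store L2 := 69 → I/I/M/I on L2; bus BusRdX; mem=0
  op3 P0: load  L0 → S/I/O/I on L0; bus BusRd; mem=80
  op4 P2: store L4 := 7 → I/I/M/I on L4; bus BusRdX; mem=40
  op5 P1: load  L1 → I/E/I/I on L1; bus BusRd; mem=40
  op6 P1: load  L3 → I/E/I/I on L3; bus BusRd; mem=70
  op7 P2: store L1 := 53 → I/I/M/I on L1; bus BusRdX; mem=40
  op8 P2: store L0 := 95 → I/I/M/I on L0; bus BusUpgr; mem=80
  op9 P1: load  L4 → I/S/O/I on L4; bus BusRd; mem=40
  op10 P2: store L3 := 60 → I/I/M/I on L3; bus BusRdX; mem=70
  op11 P3: store L0 := 61 → I/I/I/M on L0; bus BusRdX Flush; mem=95
  op12 P3: store L3 := 27 → I/I/I/M on L3; bus BusRdX Flush; mem=60

bus = BusRd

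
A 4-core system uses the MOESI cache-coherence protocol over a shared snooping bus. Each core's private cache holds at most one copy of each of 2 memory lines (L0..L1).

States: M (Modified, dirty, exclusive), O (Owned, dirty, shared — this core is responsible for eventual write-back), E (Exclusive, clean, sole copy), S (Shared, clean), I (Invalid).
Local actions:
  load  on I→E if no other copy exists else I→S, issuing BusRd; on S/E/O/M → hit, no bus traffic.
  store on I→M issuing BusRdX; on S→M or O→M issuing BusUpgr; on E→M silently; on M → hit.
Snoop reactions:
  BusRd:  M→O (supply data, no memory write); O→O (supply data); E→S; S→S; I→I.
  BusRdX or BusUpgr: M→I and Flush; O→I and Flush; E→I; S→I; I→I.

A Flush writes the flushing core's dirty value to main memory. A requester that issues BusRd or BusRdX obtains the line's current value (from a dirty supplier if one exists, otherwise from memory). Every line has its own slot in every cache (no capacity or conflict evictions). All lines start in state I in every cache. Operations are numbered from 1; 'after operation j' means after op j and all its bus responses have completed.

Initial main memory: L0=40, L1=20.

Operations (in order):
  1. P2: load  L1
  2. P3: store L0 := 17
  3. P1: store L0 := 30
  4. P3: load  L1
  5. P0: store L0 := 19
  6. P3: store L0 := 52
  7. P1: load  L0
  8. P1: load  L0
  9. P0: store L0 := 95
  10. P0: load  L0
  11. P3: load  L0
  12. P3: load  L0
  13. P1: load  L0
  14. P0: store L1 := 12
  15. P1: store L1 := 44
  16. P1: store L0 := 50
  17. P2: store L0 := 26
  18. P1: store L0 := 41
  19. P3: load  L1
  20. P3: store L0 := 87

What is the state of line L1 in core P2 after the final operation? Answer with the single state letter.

1. P2: load  L1  bus=[BusRd]  L1: P0=I P1=I P2=E P3=I  mem[L1]=20
2. P3: store L0 := 17  bus=[BusRdX]  L0: P0=I P1=I P2=I P3=M  mem[L0]=40
3. P1: store L0 := 30  bus=[BusRdX,Flush]  L0: P0=I P1=M P2=I P3=I  mem[L0]=17
4. P3: load  L1  bus=[BusRd]  L1: P0=I P1=I P2=S P3=S  mem[L1]=20
5. P0: store L0 := 19  bus=[BusRdX,Flush]  L0: P0=M P1=I P2=I P3=I  mem[L0]=30
6. P3: store L0 := 52  bus=[BusRdX,Flush]  L0: P0=I P1=I P2=I P3=M  mem[L0]=19
7. P1: load  L0  bus=[BusRd]  L0: P0=I P1=S P2=I P3=O  mem[L0]=19
8. P1: load  L0  bus=[-]  L0: P0=I P1=S P2=I P3=O  mem[L0]=19
9. P0: store L0 := 95  bus=[BusRdX,Flush]  L0: P0=M P1=I P2=I P3=I  mem[L0]=52
10. P0: load  L0  bus=[-]  L0: P0=M P1=I P2=I P3=I  mem[L0]=52
11. P3: load  L0  bus=[BusRd]  L0: P0=O P1=I P2=I P3=S  mem[L0]=52
12. P3: load  L0  bus=[-]  L0: P0=O P1=I P2=I P3=S  mem[L0]=52
13. P1: load  L0  bus=[BusRd]  L0: P0=O P1=S P2=I P3=S  mem[L0]=52
14. P0: store L1 := 12  bus=[BusRdX]  L1: P0=M P1=I P2=I P3=I  mem[L1]=20
15. P1: store L1 := 44  bus=[BusRdX,Flush]  L1: P0=I P1=M P2=I P3=I  mem[L1]=12
16. P1: store L0 := 50  bus=[BusUpgr,Flush]  L0: P0=I P1=M P2=I P3=I  mem[L0]=95
17. P2: store L0 := 26  bus=[BusRdX,Flush]  L0: P0=I P1=I P2=M P3=I  mem[L0]=50
18. P1: store L0 := 41  bus=[BusRdX,Flush]  L0: P0=I P1=M P2=I P3=I  mem[L0]=26
19. P3: load  L1  bus=[BusRd]  L1: P0=I P1=O P2=I P3=S  mem[L1]=12
20. P3: store L0 := 87  bus=[BusRdX,Flush]  L0: P0=I P1=I P2=I P3=M  mem[L0]=41

state = I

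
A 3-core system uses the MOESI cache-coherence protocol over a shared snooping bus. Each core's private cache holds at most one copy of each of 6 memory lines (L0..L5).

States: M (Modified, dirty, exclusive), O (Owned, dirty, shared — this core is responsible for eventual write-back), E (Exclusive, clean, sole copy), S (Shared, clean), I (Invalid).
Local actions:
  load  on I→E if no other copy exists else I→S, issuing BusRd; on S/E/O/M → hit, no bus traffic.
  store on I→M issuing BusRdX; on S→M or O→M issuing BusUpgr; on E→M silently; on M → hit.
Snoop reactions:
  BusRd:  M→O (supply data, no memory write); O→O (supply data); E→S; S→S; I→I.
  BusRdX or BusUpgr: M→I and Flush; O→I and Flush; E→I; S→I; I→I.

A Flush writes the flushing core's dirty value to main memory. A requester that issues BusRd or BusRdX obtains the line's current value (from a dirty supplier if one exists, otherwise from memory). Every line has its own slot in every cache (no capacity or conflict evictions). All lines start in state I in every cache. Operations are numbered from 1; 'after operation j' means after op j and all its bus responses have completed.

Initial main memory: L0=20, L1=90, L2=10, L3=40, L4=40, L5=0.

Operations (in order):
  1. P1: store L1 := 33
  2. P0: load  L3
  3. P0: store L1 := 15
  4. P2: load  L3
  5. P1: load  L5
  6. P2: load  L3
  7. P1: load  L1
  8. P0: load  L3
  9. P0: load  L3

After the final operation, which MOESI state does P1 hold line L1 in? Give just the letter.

1. P1: store L1 := 33  bus=[BusRdX]  L1: P0=I P1=M P2=I  mem[L1]=90
2. P0: load  L3  bus=[BusRd]  L3: P0=E P1=I P2=I  mem[L3]=40
3. P0: store L1 := 15  bus=[BusRdX,Flush]  L1: P0=M P1=I P2=I  mem[L1]=33
4. P2: load  L3  bus=[BusRd]  L3: P0=S P1=I P2=S  mem[L3]=40
5. P1: load  L5  bus=[BusRd]  L5: P0=I P1=E P2=I  mem[L5]=0
6. P2: load  L3  bus=[-]  L3: P0=S P1=I P2=S  mem[L3]=40
7. P1: load  L1  bus=[BusRd]  L1: P0=O P1=S P2=I  mem[L1]=33
8. P0: load  L3  bus=[-]  L3: P0=S P1=I P2=S  mem[L3]=40
9. P0: load  L3  bus=[-]  L3: P0=S P1=I P2=S  mem[L3]=40

state = S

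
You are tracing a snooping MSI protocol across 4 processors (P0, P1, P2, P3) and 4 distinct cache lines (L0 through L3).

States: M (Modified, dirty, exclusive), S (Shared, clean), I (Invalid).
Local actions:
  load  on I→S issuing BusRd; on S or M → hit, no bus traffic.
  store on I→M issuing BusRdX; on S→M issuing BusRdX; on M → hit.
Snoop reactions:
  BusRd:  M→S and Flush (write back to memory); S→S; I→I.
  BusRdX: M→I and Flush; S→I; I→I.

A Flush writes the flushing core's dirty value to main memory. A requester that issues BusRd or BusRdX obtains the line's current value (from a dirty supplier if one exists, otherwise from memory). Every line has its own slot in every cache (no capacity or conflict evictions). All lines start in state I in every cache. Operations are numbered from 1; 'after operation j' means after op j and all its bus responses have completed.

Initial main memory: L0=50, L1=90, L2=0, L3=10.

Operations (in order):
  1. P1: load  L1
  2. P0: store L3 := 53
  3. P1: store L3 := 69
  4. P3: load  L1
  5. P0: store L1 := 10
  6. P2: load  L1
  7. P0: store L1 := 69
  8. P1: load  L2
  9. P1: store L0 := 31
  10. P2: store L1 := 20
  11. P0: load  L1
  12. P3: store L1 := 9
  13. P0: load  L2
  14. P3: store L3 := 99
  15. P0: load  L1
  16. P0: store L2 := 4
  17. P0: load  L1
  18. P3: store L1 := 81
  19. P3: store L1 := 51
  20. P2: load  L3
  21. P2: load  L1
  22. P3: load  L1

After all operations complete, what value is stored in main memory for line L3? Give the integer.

step 1: P1: load  L1  ⟶  ISII  (L1)  txn=BusRd  M[L1]=90
step 2: P0: store L3 := 53  ⟶  MIII  (L3)  txn=BusRdX  M[L3]=10
step 3: P1: store L3 := 69  ⟶  IMII  (L3)  txn=BusRdX+Flush  M[L3]=53
step 4: P3: load  L1  ⟶  ISIS  (L1)  txn=BusRd  M[L1]=90
step 5: P0: store L1 := 10  ⟶  MIII  (L1)  txn=BusRdX  M[L1]=90
step 6: P2: load  L1  ⟶  SISI  (L1)  txn=BusRd+Flush  M[L1]=10
step 7: P0: store L1 := 69  ⟶  MIII  (L1)  txn=BusRdX  M[L1]=10
step 8: P1: load  L2  ⟶  ISII  (L2)  txn=BusRd  M[L2]=0
step 9: P1: store L0 := 31  ⟶  IMII  (L0)  txn=BusRdX  M[L0]=50
step 10: P2: store L1 := 20  ⟶  IIMI  (L1)  txn=BusRdX+Flush  M[L1]=69
step 11: P0: load  L1  ⟶  SISI  (L1)  txn=BusRd+Flush  M[L1]=20
step 12: P3: store L1 := 9  ⟶  IIIM  (L1)  txn=BusRdX  M[L1]=20
step 13: P0: load  L2  ⟶  SSII  (L2)  txn=BusRd  M[L2]=0
step 14: P3: store L3 := 99  ⟶  IIIM  (L3)  txn=BusRdX+Flush  M[L3]=69
step 15: P0: load  L1  ⟶  SIIS  (L1)  txn=BusRd+Flush  M[L1]=9
step 16: P0: store L2 := 4  ⟶  MIII  (L2)  txn=BusRdX  M[L2]=0
step 17: P0: load  L1  ⟶  SIIS  (L1)  txn=∅  M[L1]=9
step 18: P3: store L1 := 81  ⟶  IIIM  (L1)  txn=BusRdX  M[L1]=9
step 19: P3: store L1 := 51  ⟶  IIIM  (L1)  txn=∅  M[L1]=9
step 20: P2: load  L3  ⟶  IISS  (L3)  txn=BusRd+Flush  M[L3]=99
step 21: P2: load  L1  ⟶  IISS  (L1)  txn=BusRd+Flush  M[L1]=51
step 22: P3: load  L1  ⟶  IISS  (L1)  txn=∅  M[L1]=51

memory[L3] = 99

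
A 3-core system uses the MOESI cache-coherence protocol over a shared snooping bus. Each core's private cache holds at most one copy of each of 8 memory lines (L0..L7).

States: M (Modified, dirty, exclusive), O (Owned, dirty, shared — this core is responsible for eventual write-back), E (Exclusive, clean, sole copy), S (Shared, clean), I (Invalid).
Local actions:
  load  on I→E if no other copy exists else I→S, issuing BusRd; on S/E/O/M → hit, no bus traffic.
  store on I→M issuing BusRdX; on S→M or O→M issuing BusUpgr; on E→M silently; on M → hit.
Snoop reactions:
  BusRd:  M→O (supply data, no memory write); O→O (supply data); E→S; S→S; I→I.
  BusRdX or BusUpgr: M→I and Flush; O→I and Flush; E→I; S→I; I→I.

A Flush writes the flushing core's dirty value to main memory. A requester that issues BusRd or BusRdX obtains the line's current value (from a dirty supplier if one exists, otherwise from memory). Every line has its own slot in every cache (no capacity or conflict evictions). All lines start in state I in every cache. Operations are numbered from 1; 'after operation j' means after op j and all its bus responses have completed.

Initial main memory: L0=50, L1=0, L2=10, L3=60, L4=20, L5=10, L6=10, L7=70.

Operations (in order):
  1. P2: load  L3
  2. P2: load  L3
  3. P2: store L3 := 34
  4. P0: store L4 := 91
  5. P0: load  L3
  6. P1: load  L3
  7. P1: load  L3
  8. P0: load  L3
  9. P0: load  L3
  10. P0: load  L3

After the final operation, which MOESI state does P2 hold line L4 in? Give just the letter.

step 1: P2: load  L3  ⟶  IIE  (L3)  txn=BusRd  M[L3]=60
step 2: P2: load  L3  ⟶  IIE  (L3)  txn=∅  M[L3]=60
step 3: P2: store L3 := 34  ⟶  IIM  (L3)  txn=∅  M[L3]=60
step 4: P0: store L4 := 91  ⟶  MII  (L4)  txn=BusRdX  M[L4]=20
step 5: P0: load  L3  ⟶  SIO  (L3)  txn=BusRd  M[L3]=60
step 6: P1: load  L3  ⟶  SSO  (L3)  txn=BusRd  M[L3]=60
step 7: P1: load  L3  ⟶  SSO  (L3)  txn=∅  M[L3]=60
step 8: P0: load  L3  ⟶  SSO  (L3)  txn=∅  M[L3]=60
step 9: P0: load  L3  ⟶  SSO  (L3)  txn=∅  M[L3]=60
step 10: P0: load  L3  ⟶  SSO  (L3)  txn=∅  M[L3]=60

state = I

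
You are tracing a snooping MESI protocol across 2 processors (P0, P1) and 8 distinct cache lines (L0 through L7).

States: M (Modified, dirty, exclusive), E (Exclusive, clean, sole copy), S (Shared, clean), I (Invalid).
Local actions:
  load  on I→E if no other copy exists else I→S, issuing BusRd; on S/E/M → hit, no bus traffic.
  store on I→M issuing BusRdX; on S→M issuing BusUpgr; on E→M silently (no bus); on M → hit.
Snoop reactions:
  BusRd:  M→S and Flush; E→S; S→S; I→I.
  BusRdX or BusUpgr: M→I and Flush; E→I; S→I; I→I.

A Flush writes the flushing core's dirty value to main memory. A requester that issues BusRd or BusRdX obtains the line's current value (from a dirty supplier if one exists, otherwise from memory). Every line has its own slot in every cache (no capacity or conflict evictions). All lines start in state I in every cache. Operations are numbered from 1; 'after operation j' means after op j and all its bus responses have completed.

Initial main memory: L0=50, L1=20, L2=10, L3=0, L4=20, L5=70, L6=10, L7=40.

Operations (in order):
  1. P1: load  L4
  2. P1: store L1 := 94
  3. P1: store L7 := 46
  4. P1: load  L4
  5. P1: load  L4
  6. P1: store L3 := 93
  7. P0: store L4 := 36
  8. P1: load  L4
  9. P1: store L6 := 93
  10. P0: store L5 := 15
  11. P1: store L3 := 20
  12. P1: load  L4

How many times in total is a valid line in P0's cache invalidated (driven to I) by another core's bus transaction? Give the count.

  op1 P1: load  L4 → I/E on L4; bus BusRd; mem=20
  op2 P1: store L1 := 94 → I/M on L1; bus BusRdX; mem=20
  op3 P1: store L7 := 46 → I/M on L7; bus BusRdX; mem=40
  op4 P1: load  L4 → I/E on L4; bus (none); mem=20
  op5 P1: load  L4 → I/E on L4; bus (none); mem=20
  op6 P1: store L3 := 93 → I/M on L3; bus BusRdX; mem=0
  op7 P0: store L4 := 36 → M/I on L4; bus BusRdX; mem=20
  op8 P1: load  L4 → S/S on L4; bus BusRd Flush; mem=36
  op9 P1: store L6 := 93 → I/M on L6; bus BusRdX; mem=10
  op10 P0: store L5 := 15 → M/I on L5; bus BusRdX; mem=70
  op11 P1: store L3 := 20 → I/M on L3; bus (none); mem=0
  op12 P1: load  L4 → S/S on L4; bus (none); mem=36

invalidations = 0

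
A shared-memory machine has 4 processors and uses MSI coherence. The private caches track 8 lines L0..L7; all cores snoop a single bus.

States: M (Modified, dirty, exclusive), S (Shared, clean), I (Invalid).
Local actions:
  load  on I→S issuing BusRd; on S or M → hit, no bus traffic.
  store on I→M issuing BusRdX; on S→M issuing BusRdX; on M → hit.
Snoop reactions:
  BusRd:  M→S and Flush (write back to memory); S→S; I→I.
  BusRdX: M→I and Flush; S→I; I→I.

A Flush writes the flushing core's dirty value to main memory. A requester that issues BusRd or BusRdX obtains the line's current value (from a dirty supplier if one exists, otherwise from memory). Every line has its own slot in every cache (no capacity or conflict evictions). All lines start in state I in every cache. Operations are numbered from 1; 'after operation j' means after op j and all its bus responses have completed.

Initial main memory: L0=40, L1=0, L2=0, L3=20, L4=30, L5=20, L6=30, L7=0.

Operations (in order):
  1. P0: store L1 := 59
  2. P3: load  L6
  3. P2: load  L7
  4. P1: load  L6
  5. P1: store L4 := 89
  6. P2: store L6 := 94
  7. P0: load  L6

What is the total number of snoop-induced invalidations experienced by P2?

invalidations = 0

1. P0: store L1 := 59  bus=[BusRdX]  L1: P0=M P1=I P2=I P3=I  mem[L1]=0
2. P3: load  L6  bus=[BusRd]  L6: P0=I P1=I P2=I P3=S  mem[L6]=30
3. P2: load  L7  bus=[BusRd]  L7: P0=I P1=I P2=S P3=I  mem[L7]=0
4. P1: load  L6  bus=[BusRd]  L6: P0=I P1=S P2=I P3=S  mem[L6]=30
5. P1: store L4 := 89  bus=[BusRdX]  L4: P0=I P1=M P2=I P3=I  mem[L4]=30
6. P2: store L6 := 94  bus=[BusRdX]  L6: P0=I P1=I P2=M P3=I  mem[L6]=30
7. P0: load  L6  bus=[BusRd,Flush]  L6: P0=S P1=I P2=S P3=I  mem[L6]=94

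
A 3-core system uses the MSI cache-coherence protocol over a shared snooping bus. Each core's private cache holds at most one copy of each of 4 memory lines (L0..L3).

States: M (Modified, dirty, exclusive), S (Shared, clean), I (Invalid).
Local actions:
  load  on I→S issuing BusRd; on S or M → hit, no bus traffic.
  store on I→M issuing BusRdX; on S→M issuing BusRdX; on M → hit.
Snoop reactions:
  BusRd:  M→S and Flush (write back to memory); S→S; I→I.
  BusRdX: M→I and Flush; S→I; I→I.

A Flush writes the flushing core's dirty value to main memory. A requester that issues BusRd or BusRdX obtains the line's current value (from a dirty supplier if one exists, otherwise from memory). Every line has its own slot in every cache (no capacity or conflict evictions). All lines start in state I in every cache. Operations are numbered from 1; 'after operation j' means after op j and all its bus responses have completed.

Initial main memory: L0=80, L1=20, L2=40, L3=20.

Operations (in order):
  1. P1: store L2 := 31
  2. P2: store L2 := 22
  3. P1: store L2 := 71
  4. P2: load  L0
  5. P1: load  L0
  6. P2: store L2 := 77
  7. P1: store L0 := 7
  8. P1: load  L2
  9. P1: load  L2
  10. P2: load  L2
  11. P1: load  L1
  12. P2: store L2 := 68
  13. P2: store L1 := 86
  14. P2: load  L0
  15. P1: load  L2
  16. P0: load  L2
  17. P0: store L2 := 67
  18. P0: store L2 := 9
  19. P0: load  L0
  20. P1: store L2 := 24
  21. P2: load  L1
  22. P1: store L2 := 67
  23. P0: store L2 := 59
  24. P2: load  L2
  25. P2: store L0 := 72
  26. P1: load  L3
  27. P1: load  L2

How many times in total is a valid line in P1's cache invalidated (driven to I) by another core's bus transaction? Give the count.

invalidations = 7

[1] P1: store L2 := 31 | P0:I, P1:M(31), P2:I | bus: BusRdX
[2] P2: store L2 := 22 | P0:I, P1:I, P2:M(22) | bus: BusRdX,Flush
[3] P1: store L2 := 71 | P0:I, P1:M(71), P2:I | bus: BusRdX,Flush
[4] P2: load  L0 | P0:I, P1:I, P2:S(80) | bus: BusRd
[5] P1: load  L0 | P0:I, P1:S(80), P2:S(80) | bus: BusRd
[6] P2: store L2 := 77 | P0:I, P1:I, P2:M(77) | bus: BusRdX,Flush
[7] P1: store L0 := 7 | P0:I, P1:M(7), P2:I | bus: BusRdX
[8] P1: load  L2 | P0:I, P1:S(77), P2:S(77) | bus: BusRd,Flush
[9] P1: load  L2 | P0:I, P1:S(77), P2:S(77) | bus: none
[10] P2: load  L2 | P0:I, P1:S(77), P2:S(77) | bus: none
[11] P1: load  L1 | P0:I, P1:S(20), P2:I | bus: BusRd
[12] P2: store L2 := 68 | P0:I, P1:I, P2:M(68) | bus: BusRdX
[13] P2: store L1 := 86 | P0:I, P1:I, P2:M(86) | bus: BusRdX
[14] P2: load  L0 | P0:I, P1:S(7), P2:S(7) | bus: BusRd,Flush
[15] P1: load  L2 | P0:I, P1:S(68), P2:S(68) | bus: BusRd,Flush
[16] P0: load  L2 | P0:S(68), P1:S(68), P2:S(68) | bus: BusRd
[17] P0: store L2 := 67 | P0:M(67), P1:I, P2:I | bus: BusRdX
[18] P0: store L2 := 9 | P0:M(9), P1:I, P2:I | bus: none
[19] P0: load  L0 | P0:S(7), P1:S(7), P2:S(7) | bus: BusRd
[20] P1: store L2 := 24 | P0:I, P1:M(24), P2:I | bus: BusRdX,Flush
[21] P2: load  L1 | P0:I, P1:I, P2:M(86) | bus: none
[22] P1: store L2 := 67 | P0:I, P1:M(67), P2:I | bus: none
[23] P0: store L2 := 59 | P0:M(59), P1:I, P2:I | bus: BusRdX,Flush
[24] P2: load  L2 | P0:S(59), P1:I, P2:S(59) | bus: BusRd,Flush
[25] P2: store L0 := 72 | P0:I, P1:I, P2:M(72) | bus: BusRdX
[26] P1: load  L3 | P0:I, P1:S(20), P2:I | bus: BusRd
[27] P1: load  L2 | P0:S(59), P1:S(59), P2:S(59) | bus: BusRd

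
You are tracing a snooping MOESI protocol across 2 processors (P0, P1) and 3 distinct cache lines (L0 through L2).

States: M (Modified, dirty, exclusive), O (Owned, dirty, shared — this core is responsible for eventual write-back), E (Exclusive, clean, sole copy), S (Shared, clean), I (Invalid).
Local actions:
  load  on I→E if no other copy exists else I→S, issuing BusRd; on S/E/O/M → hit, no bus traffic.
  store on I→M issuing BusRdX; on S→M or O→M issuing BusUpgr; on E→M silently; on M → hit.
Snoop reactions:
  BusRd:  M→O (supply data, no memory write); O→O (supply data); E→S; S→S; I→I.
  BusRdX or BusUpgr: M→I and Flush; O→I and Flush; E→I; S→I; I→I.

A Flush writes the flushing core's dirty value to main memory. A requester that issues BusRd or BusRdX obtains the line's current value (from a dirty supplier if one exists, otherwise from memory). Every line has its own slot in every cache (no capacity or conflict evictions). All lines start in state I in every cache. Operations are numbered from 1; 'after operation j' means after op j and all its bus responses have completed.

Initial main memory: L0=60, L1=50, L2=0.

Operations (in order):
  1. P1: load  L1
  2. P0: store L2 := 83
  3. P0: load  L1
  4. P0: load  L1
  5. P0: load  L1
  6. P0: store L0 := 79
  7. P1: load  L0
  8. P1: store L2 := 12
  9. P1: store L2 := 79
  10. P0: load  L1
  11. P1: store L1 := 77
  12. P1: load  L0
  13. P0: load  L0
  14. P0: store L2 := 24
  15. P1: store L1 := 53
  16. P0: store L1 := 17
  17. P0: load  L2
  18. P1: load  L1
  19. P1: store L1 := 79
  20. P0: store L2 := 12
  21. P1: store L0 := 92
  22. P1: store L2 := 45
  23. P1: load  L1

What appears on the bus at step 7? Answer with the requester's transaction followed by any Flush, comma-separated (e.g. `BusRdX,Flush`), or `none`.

bus = BusRd

  op1 P1: load  L1 → I/E on L1; bus BusRd; mem=50
  op2 P0: store L2 := 83 → M/I on L2; bus BusRdX; mem=0
  op3 P0: load  L1 → S/S on L1; bus BusRd; mem=50
  op4 P0: load  L1 → S/S on L1; bus (none); mem=50
  op5 P0: load  L1 → S/S on L1; bus (none); mem=50
  op6 P0: store L0 := 79 → M/I on L0; bus BusRdX; mem=60
  op7 P1: load  L0 → O/S on L0; bus BusRd; mem=60
  op8 P1: store L2 := 12 → I/M on L2; bus BusRdX Flush; mem=83
  op9 P1: store L2 := 79 → I/M on L2; bus (none); mem=83
  op10 P0: load  L1 → S/S on L1; bus (none); mem=50
  op11 P1: store L1 := 77 → I/M on L1; bus BusUpgr; mem=50
  op12 P1: load  L0 → O/S on L0; bus (none); mem=60
  op13 P0: load  L0 → O/S on L0; bus (none); mem=60
  op14 P0: store L2 := 24 → M/I on L2; bus BusRdX Flush; mem=79
  op15 P1: store L1 := 53 → I/M on L1; bus (none); mem=50
  op16 P0: store L1 := 17 → M/I on L1; bus BusRdX Flush; mem=53
  op17 P0: load  L2 → M/I on L2; bus (none); mem=79
  op18 P1: load  L1 → O/S on L1; bus BusRd; mem=53
  op19 P1: store L1 := 79 → I/M on L1; bus BusUpgr Flush; mem=17
  op20 P0: store L2 := 12 → M/I on L2; bus (none); mem=79
  op21 P1: store L0 := 92 → I/M on L0; bus BusUpgr Flush; mem=79
  op22 P1: store L2 := 45 → I/M on L2; bus BusRdX Flush; mem=12
  op23 P1: load  L1 → I/M on L1; bus (none); mem=17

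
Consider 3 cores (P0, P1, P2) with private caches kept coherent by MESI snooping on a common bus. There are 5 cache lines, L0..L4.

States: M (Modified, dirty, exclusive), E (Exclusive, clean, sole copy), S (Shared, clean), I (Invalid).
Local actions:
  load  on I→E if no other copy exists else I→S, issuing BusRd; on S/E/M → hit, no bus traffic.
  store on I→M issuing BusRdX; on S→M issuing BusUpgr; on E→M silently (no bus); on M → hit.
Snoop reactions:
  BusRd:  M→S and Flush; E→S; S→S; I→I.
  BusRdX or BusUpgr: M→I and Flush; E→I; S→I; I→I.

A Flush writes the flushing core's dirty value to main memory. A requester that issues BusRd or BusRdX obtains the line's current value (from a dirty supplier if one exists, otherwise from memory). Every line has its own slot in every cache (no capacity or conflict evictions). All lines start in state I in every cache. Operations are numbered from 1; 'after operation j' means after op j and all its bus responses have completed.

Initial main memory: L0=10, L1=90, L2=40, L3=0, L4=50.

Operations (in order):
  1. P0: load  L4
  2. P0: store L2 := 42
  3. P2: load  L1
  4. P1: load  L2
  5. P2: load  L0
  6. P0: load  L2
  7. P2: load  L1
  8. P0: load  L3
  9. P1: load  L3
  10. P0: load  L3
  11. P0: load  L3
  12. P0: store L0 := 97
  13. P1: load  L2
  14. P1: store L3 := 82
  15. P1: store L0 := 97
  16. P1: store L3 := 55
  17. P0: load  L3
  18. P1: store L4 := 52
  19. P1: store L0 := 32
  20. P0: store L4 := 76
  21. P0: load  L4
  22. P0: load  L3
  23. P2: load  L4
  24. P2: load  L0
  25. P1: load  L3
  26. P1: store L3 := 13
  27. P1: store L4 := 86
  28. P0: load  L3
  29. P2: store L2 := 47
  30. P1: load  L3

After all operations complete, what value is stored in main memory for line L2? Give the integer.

  op1 P0: load  L4 → E/I/I on L4; bus BusRd; mem=50
  op2 P0: store L2 := 42 → M/I/I on L2; bus BusRdX; mem=40
  op3 P2: load  L1 → I/I/E on L1; bus BusRd; mem=90
  op4 P1: load  L2 → S/S/I on L2; bus BusRd Flush; mem=42
  op5 P2: load  L0 → I/I/E on L0; bus BusRd; mem=10
  op6 P0: load  L2 → S/S/I on L2; bus (none); mem=42
  op7 P2: load  L1 → I/I/E on L1; bus (none); mem=90
  op8 P0: load  L3 → E/I/I on L3; bus BusRd; mem=0
  op9 P1: load  L3 → S/S/I on L3; bus BusRd; mem=0
  op10 P0: load  L3 → S/S/I on L3; bus (none); mem=0
  op11 P0: load  L3 → S/S/I on L3; bus (none); mem=0
  op12 P0: store L0 := 97 → M/I/I on L0; bus BusRdX; mem=10
  op13 P1: load  L2 → S/S/I on L2; bus (none); mem=42
  op14 P1: store L3 := 82 → I/M/I on L3; bus BusUpgr; mem=0
  op15 P1: store L0 := 97 → I/M/I on L0; bus BusRdX Flush; mem=97
  op16 P1: store L3 := 55 → I/M/I on L3; bus (none); mem=0
  op17 P0: load  L3 → S/S/I on L3; bus BusRd Flush; mem=55
  op18 P1: store L4 := 52 → I/M/I on L4; bus BusRdX; mem=50
  op19 P1: store L0 := 32 → I/M/I on L0; bus (none); mem=97
  op20 P0: store L4 := 76 → M/I/I on L4; bus BusRdX Flush; mem=52
  op21 P0: load  L4 → M/I/I on L4; bus (none); mem=52
  op22 P0: load  L3 → S/S/I on L3; bus (none); mem=55
  op23 P2: load  L4 → S/I/S on L4; bus BusRd Flush; mem=76
  op24 P2: load  L0 → I/S/S on L0; bus BusRd Flush; mem=32
  op25 P1: load  L3 → S/S/I on L3; bus (none); mem=55
  op26 P1: store L3 := 13 → I/M/I on L3; bus BusUpgr; mem=55
  op27 P1: store L4 := 86 → I/M/I on L4; bus BusRdX; mem=76
  op28 P0: load  L3 → S/S/I on L3; bus BusRd Flush; mem=13
  op29 P2: store L2 := 47 → I/I/M on L2; bus BusRdX; mem=42
  op30 P1: load  L3 → S/S/I on L3; bus (none); mem=13

memory[L2] = 42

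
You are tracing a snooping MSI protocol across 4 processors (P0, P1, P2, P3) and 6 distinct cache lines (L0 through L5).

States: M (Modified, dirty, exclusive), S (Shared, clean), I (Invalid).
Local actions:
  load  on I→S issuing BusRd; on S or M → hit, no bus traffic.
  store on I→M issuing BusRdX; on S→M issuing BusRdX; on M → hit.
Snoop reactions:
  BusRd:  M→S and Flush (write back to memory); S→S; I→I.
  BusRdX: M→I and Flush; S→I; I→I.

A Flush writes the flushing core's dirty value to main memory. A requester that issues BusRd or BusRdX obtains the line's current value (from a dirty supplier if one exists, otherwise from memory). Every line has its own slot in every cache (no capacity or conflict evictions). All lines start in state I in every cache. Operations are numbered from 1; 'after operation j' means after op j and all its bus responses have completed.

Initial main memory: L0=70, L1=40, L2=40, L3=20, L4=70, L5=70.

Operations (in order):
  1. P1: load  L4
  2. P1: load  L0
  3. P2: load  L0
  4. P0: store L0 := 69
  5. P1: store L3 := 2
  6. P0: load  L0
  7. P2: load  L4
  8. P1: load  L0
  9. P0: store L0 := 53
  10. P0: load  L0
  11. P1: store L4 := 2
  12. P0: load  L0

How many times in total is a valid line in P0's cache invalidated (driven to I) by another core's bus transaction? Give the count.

[1] P1: load  L4 | P0:I, P1:S(70), P2:I, P3:I | bus: BusRd
[2] P1: load  L0 | P0:I, P1:S(70), P2:I, P3:I | bus: BusRd
[3] P2: load  L0 | P0:I, P1:S(70), P2:S(70), P3:I | bus: BusRd
[4] P0: store L0 := 69 | P0:M(69), P1:I, P2:I, P3:I | bus: BusRdX
[5] P1: store L3 := 2 | P0:I, P1:M(2), P2:I, P3:I | bus: BusRdX
[6] P0: load  L0 | P0:M(69), P1:I, P2:I, P3:I | bus: none
[7] P2: load  L4 | P0:I, P1:S(70), P2:S(70), P3:I | bus: BusRd
[8] P1: load  L0 | P0:S(69), P1:S(69), P2:I, P3:I | bus: BusRd,Flush
[9] P0: store L0 := 53 | P0:M(53), P1:I, P2:I, P3:I | bus: BusRdX
[10] P0: load  L0 | P0:M(53), P1:I, P2:I, P3:I | bus: none
[11] P1: store L4 := 2 | P0:I, P1:M(2), P2:I, P3:I | bus: BusRdX
[12] P0: load  L0 | P0:M(53), P1:I, P2:I, P3:I | bus: none

invalidations = 0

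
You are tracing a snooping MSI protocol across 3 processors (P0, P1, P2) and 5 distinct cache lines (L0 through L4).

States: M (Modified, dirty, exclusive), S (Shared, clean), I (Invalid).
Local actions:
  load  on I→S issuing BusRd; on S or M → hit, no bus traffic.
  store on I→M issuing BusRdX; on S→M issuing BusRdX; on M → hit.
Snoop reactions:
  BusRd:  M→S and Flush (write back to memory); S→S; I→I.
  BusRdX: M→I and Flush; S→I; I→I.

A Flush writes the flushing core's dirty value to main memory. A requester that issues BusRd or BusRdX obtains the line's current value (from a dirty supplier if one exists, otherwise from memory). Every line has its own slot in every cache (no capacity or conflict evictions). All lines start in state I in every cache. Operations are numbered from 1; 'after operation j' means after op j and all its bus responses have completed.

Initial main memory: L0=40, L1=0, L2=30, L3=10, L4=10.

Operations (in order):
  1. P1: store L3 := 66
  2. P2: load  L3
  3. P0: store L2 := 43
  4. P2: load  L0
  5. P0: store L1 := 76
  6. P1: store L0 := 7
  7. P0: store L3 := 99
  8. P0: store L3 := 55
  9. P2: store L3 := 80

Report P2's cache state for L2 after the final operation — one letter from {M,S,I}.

step 1: P1: store L3 := 66  ⟶  IMI  (L3)  txn=BusRdX  M[L3]=10
step 2: P2: load  L3  ⟶  ISS  (L3)  txn=BusRd+Flush  M[L3]=66
step 3: P0: store L2 := 43  ⟶  MII  (L2)  txn=BusRdX  M[L2]=30
step 4: P2: load  L0  ⟶  IIS  (L0)  txn=BusRd  M[L0]=40
step 5: P0: store L1 := 76  ⟶  MII  (L1)  txn=BusRdX  M[L1]=0
step 6: P1: store L0 := 7  ⟶  IMI  (L0)  txn=BusRdX  M[L0]=40
step 7: P0: store L3 := 99  ⟶  MII  (L3)  txn=BusRdX  M[L3]=66
step 8: P0: store L3 := 55  ⟶  MII  (L3)  txn=∅  M[L3]=66
step 9: P2: store L3 := 80  ⟶  IIM  (L3)  txn=BusRdX+Flush  M[L3]=55

state = I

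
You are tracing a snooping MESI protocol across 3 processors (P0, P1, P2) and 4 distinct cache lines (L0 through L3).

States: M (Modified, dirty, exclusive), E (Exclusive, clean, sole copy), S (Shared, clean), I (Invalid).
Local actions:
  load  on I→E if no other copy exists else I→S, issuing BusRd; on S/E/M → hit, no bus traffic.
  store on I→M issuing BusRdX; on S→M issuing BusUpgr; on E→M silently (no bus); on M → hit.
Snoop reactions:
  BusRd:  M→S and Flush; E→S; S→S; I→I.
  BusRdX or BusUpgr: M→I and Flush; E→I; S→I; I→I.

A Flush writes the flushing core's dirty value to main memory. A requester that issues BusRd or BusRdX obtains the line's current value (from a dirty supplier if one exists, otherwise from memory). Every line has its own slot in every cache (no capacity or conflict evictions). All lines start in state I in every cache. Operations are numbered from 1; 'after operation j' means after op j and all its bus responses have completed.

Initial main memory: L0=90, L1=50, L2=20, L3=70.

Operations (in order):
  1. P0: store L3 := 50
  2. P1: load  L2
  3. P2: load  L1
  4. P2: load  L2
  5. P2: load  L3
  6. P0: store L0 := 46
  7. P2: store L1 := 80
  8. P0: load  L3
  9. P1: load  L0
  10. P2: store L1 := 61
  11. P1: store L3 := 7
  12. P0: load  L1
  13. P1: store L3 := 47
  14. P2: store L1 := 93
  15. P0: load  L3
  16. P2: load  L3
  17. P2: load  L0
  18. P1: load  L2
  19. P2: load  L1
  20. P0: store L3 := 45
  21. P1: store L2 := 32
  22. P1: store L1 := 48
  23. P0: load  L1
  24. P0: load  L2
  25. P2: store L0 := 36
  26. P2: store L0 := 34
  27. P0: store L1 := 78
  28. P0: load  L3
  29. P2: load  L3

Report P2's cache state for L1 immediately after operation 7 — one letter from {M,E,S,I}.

1. P0: store L3 := 50  bus=[BusRdX]  L3: P0=M P1=I P2=I  mem[L3]=70
2. P1: load  L2  bus=[BusRd]  L2: P0=I P1=E P2=I  mem[L2]=20
3. P2: load  L1  bus=[BusRd]  L1: P0=I P1=I P2=E  mem[L1]=50
4. P2: load  L2  bus=[BusRd]  L2: P0=I P1=S P2=S  mem[L2]=20
5. P2: load  L3  bus=[BusRd,Flush]  L3: P0=S P1=I P2=S  mem[L3]=50
6. P0: store L0 := 46  bus=[BusRdX]  L0: P0=M P1=I P2=I  mem[L0]=90
7. P2: store L1 := 80  bus=[-]  L1: P0=I P1=I P2=M  mem[L1]=50
8. P0: load  L3  bus=[-]  L3: P0=S P1=I P2=S  mem[L3]=50
9. P1: load  L0  bus=[BusRd,Flush]  L0: P0=S P1=S P2=I  mem[L0]=46
10. P2: store L1 := 61  bus=[-]  L1: P0=I P1=I P2=M  mem[L1]=50
11. P1: store L3 := 7  bus=[BusRdX]  L3: P0=I P1=M P2=I  mem[L3]=50
12. P0: load  L1  bus=[BusRd,Flush]  L1: P0=S P1=I P2=S  mem[L1]=61
13. P1: store L3 := 47  bus=[-]  L3: P0=I P1=M P2=I  mem[L3]=50
14. P2: store L1 := 93  bus=[BusUpgr]  L1: P0=I P1=I P2=M  mem[L1]=61
15. P0: load  L3  bus=[BusRd,Flush]  L3: P0=S P1=S P2=I  mem[L3]=47
16. P2: load  L3  bus=[BusRd]  L3: P0=S P1=S P2=S  mem[L3]=47
17. P2: load  L0  bus=[BusRd]  L0: P0=S P1=S P2=S  mem[L0]=46
18. P1: load  L2  bus=[-]  L2: P0=I P1=S P2=S  mem[L2]=20
19. P2: load  L1  bus=[-]  L1: P0=I P1=I P2=M  mem[L1]=61
20. P0: store L3 := 45  bus=[BusUpgr]  L3: P0=M P1=I P2=I  mem[L3]=47
21. P1: store L2 := 32  bus=[BusUpgr]  L2: P0=I P1=M P2=I  mem[L2]=20
22. P1: store L1 := 48  bus=[BusRdX,Flush]  L1: P0=I P1=M P2=I  mem[L1]=93
23. P0: load  L1  bus=[BusRd,Flush]  L1: P0=S P1=S P2=I  mem[L1]=48
24. P0: load  L2  bus=[BusRd,Flush]  L2: P0=S P1=S P2=I  mem[L2]=32
25. P2: store L0 := 36  bus=[BusUpgr]  L0: P0=I P1=I P2=M  mem[L0]=46
26. P2: store L0 := 34  bus=[-]  L0: P0=I P1=I P2=M  mem[L0]=46
27. P0: store L1 := 78  bus=[BusUpgr]  L1: P0=M P1=I P2=I  mem[L1]=48
28. P0: load  L3  bus=[-]  L3: P0=M P1=I P2=I  mem[L3]=47
29. P2: load  L3  bus=[BusRd,Flush]  L3: P0=S P1=I P2=S  mem[L3]=45

state = M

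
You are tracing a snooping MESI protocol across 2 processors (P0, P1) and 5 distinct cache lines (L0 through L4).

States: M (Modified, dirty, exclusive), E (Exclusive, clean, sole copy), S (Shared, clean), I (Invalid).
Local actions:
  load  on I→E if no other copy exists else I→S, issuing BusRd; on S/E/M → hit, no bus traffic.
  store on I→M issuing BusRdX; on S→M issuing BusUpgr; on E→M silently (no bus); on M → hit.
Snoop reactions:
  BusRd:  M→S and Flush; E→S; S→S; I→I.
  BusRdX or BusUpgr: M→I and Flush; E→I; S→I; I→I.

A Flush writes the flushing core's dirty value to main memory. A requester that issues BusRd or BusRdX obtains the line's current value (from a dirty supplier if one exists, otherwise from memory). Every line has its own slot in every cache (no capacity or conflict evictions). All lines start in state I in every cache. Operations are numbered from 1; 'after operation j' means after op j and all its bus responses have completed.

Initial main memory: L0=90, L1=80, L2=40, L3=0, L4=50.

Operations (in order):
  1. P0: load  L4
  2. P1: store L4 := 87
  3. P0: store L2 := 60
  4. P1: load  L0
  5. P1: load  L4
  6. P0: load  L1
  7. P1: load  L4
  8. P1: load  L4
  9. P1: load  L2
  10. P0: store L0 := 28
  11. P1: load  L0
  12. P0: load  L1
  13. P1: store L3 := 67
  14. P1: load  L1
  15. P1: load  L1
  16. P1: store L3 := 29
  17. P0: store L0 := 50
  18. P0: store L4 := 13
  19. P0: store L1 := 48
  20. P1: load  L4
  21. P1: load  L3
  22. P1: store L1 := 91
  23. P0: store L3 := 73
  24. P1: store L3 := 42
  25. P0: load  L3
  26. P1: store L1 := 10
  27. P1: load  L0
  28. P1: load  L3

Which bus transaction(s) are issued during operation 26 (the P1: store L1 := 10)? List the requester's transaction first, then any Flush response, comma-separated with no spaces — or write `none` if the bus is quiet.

  op1 P0: load  L4 → E/I on L4; bus BusRd; mem=50
  op2 P1: store L4 := 87 → I/M on L4; bus BusRdX; mem=50
  op3 P0: store L2 := 60 → M/I on L2; bus BusRdX; mem=40
  op4 P1: load  L0 → I/E on L0; bus BusRd; mem=90
  op5 P1: load  L4 → I/M on L4; bus (none); mem=50
  op6 P0: load  L1 → E/I on L1; bus BusRd; mem=80
  op7 P1: load  L4 → I/M on L4; bus (none); mem=50
  op8 P1: load  L4 → I/M on L4; bus (none); mem=50
  op9 P1: load  L2 → S/S on L2; bus BusRd Flush; mem=60
  op10 P0: store L0 := 28 → M/I on L0; bus BusRdX; mem=90
  op11 P1: load  L0 → S/S on L0; bus BusRd Flush; mem=28
  op12 P0: load  L1 → E/I on L1; bus (none); mem=80
  op13 P1: store L3 := 67 → I/M on L3; bus BusRdX; mem=0
  op14 P1: load  L1 → S/S on L1; bus BusRd; mem=80
  op15 P1: load  L1 → S/S on L1; bus (none); mem=80
  op16 P1: store L3 := 29 → I/M on L3; bus (none); mem=0
  op17 P0: store L0 := 50 → M/I on L0; bus BusUpgr; mem=28
  op18 P0: store L4 := 13 → M/I on L4; bus BusRdX Flush; mem=87
  op19 P0: store L1 := 48 → M/I on L1; bus BusUpgr; mem=80
  op20 P1: load  L4 → S/S on L4; bus BusRd Flush; mem=13
  op21 P1: load  L3 → I/M on L3; bus (none); mem=0
  op22 P1: store L1 := 91 → I/M on L1; bus BusRdX Flush; mem=48
  op23 P0: store L3 := 73 → M/I on L3; bus BusRdX Flush; mem=29
  op24 P1: store L3 := 42 → I/M on L3; bus BusRdX Flush; mem=73
  op25 P0: load  L3 → S/S on L3; bus BusRd Flush; mem=42
  op26 P1: store L1 := 10 → I/M on L1; bus (none); mem=48
  op27 P1: load  L0 → S/S on L0; bus BusRd Flush; mem=50
  op28 P1: load  L3 → S/S on L3; bus (none); mem=42

bus = none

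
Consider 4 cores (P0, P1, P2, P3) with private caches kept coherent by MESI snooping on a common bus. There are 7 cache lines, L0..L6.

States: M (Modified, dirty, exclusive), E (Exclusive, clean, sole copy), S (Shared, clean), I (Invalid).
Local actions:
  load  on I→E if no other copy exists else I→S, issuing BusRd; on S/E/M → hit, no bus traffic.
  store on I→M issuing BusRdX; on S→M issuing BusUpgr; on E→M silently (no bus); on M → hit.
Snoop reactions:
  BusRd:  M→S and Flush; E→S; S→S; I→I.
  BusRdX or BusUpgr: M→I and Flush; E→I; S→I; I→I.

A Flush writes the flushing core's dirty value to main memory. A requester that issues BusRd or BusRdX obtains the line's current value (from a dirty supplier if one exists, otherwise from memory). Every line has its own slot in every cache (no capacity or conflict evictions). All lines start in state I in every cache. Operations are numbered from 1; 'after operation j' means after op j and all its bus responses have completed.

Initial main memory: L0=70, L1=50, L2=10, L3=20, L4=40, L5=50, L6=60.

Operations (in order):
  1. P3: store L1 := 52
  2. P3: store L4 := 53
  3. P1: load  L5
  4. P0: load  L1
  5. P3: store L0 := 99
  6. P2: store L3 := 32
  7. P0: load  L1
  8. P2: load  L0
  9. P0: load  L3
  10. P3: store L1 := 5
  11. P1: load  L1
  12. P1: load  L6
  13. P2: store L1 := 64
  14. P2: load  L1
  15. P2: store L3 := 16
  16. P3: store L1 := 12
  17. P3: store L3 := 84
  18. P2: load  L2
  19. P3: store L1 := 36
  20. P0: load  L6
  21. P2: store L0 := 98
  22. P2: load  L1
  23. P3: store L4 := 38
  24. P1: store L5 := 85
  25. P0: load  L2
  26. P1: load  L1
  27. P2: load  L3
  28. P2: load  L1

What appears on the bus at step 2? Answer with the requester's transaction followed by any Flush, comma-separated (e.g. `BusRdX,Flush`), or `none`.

bus = BusRdX

  op1 P3: store L1 := 52 → I/I/I/M on L1; bus BusRdX; mem=50
  op2 P3: store L4 := 53 → I/I/I/M on L4; bus BusRdX; mem=40
  op3 P1: load  L5 → I/E/I/I on L5; bus BusRd; mem=50
  op4 P0: load  L1 → S/I/I/S on L1; bus BusRd Flush; mem=52
  op5 P3: store L0 := 99 → I/I/I/M on L0; bus BusRdX; mem=70
  op6 P2: store L3 := 32 → I/I/M/I on L3; bus BusRdX; mem=20
  op7 P0: load  L1 → S/I/I/S on L1; bus (none); mem=52
  op8 P2: load  L0 → I/I/S/S on L0; bus BusRd Flush; mem=99
  op9 P0: load  L3 → S/I/S/I on L3; bus BusRd Flush; mem=32
  op10 P3: store L1 := 5 → I/I/I/M on L1; bus BusUpgr; mem=52
  op11 P1: load  L1 → I/S/I/S on L1; bus BusRd Flush; mem=5
  op12 P1: load  L6 → I/E/I/I on L6; bus BusRd; mem=60
  op13 P2: store L1 := 64 → I/I/M/I on L1; bus BusRdX; mem=5
  op14 P2: load  L1 → I/I/M/I on L1; bus (none); mem=5
  op15 P2: store L3 := 16 → I/I/M/I on L3; bus BusUpgr; mem=32
  op16 P3: store L1 := 12 → I/I/I/M on L1; bus BusRdX Flush; mem=64
  op17 P3: store L3 := 84 → I/I/I/M on L3; bus BusRdX Flush; mem=16
  op18 P2: load  L2 → I/I/E/I on L2; bus BusRd; mem=10
  op19 P3: store L1 := 36 → I/I/I/M on L1; bus (none); mem=64
  op20 P0: load  L6 → S/S/I/I on L6; bus BusRd; mem=60
  op21 P2: store L0 := 98 → I/I/M/I on L0; bus BusUpgr; mem=99
  op22 P2: load  L1 → I/I/S/S on L1; bus BusRd Flush; mem=36
  op23 P3: store L4 := 38 → I/I/I/M on L4; bus (none); mem=40
  op24 P1: store L5 := 85 → I/M/I/I on L5; bus (none); mem=50
  op25 P0: load  L2 → S/I/S/I on L2; bus BusRd; mem=10
  op26 P1: load  L1 → I/S/S/S on L1; bus BusRd; mem=36
  op27 P2: load  L3 → I/I/S/S on L3; bus BusRd Flush; mem=84
  op28 P2: load  L1 → I/S/S/S on L1; bus (none); mem=36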